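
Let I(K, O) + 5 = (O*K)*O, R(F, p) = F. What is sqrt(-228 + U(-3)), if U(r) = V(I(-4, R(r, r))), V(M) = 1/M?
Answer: I*sqrt(383309)/41 ≈ 15.1*I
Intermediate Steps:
I(K, O) = -5 + K*O**2 (I(K, O) = -5 + (O*K)*O = -5 + (K*O)*O = -5 + K*O**2)
V(M) = 1/M
U(r) = 1/(-5 - 4*r**2)
sqrt(-228 + U(-3)) = sqrt(-228 - 1/(5 + 4*(-3)**2)) = sqrt(-228 - 1/(5 + 4*9)) = sqrt(-228 - 1/(5 + 36)) = sqrt(-228 - 1/41) = sqrt(-9349/41) = I*sqrt(383309)/41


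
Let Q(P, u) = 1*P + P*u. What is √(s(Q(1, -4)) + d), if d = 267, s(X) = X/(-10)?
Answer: 9*√330/10 ≈ 16.349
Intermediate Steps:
Q(P, u) = P + P*u
s(X) = -X/10 (s(X) = X*(-⅒) = -X/10)
√(s(Q(1, -4)) + d) = √(-(1 - 4)/10 + 267) = √(-(-3)/10 + 267) = √(-⅒*(-3) + 267) = √(3/10 + 267) = √(2673/10) = 9*√330/10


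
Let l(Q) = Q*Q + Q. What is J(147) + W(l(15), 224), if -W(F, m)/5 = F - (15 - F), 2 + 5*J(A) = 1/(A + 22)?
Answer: -1964962/845 ≈ -2325.4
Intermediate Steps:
J(A) = -⅖ + 1/(5*(22 + A)) (J(A) = -⅖ + 1/(5*(A + 22)) = -⅖ + 1/(5*(22 + A)))
l(Q) = Q + Q² (l(Q) = Q² + Q = Q + Q²)
W(F, m) = 75 - 10*F (W(F, m) = -5*(F - (15 - F)) = -5*(F + (-15 + F)) = -5*(-15 + 2*F) = 75 - 10*F)
J(147) + W(l(15), 224) = (-43 - 2*147)/(5*(22 + 147)) + (75 - 150*(1 + 15)) = (⅕)*(-43 - 294)/169 + (75 - 150*16) = (⅕)*(1/169)*(-337) + (75 - 10*240) = -337/845 + (75 - 2400) = -337/845 - 2325 = -1964962/845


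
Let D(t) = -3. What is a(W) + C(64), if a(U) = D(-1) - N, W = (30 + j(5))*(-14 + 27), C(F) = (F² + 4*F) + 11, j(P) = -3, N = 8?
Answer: 4352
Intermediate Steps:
C(F) = 11 + F² + 4*F
W = 351 (W = (30 - 3)*(-14 + 27) = 27*13 = 351)
a(U) = -11 (a(U) = -3 - 1*8 = -3 - 8 = -11)
a(W) + C(64) = -11 + (11 + 64² + 4*64) = -11 + (11 + 4096 + 256) = -11 + 4363 = 4352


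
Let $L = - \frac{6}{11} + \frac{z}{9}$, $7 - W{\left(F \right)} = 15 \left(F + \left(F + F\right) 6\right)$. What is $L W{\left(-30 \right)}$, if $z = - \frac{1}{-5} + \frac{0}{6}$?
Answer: $- \frac{1516963}{495} \approx -3064.6$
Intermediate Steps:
$z = \frac{1}{5}$ ($z = \left(-1\right) \left(- \frac{1}{5}\right) + 0 \cdot \frac{1}{6} = \frac{1}{5} + 0 = \frac{1}{5} \approx 0.2$)
$W{\left(F \right)} = 7 - 195 F$ ($W{\left(F \right)} = 7 - 15 \left(F + \left(F + F\right) 6\right) = 7 - 15 \left(F + 2 F 6\right) = 7 - 15 \left(F + 12 F\right) = 7 - 15 \cdot 13 F = 7 - 195 F$)
$L = - \frac{259}{495}$ ($L = - \frac{6}{11} + \frac{1}{5 \cdot 9} = \left(-6\right) \frac{1}{11} + \frac{1}{5} \cdot \frac{1}{9} = - \frac{6}{11} + \frac{1}{45} = - \frac{259}{495} \approx -0.52323$)
$L W{\left(-30 \right)} = - \frac{259 \left(7 - -5850\right)}{495} = - \frac{259 \left(7 + 5850\right)}{495} = \left(- \frac{259}{495}\right) 5857 = - \frac{1516963}{495}$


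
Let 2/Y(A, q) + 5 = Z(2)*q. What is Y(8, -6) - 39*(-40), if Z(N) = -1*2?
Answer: 10922/7 ≈ 1560.3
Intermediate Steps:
Z(N) = -2
Y(A, q) = 2/(-5 - 2*q)
Y(8, -6) - 39*(-40) = 2/(-5 - 2*(-6)) - 39*(-40) = 2/(-5 + 12) + 1560 = 2/7 + 1560 = 10922/7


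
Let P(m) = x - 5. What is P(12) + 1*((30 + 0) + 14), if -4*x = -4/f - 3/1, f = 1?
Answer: 163/4 ≈ 40.750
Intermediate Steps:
x = 7/4 (x = -(-4/1 - 3/1)/4 = -(-4*1 - 3*1)/4 = -(-4 - 3)/4 = -¼*(-7) = 7/4 ≈ 1.7500)
P(m) = -13/4 (P(m) = 7/4 - 5 = -13/4)
P(12) + 1*((30 + 0) + 14) = -13/4 + 1*((30 + 0) + 14) = -13/4 + 1*(30 + 14) = -13/4 + 1*44 = -13/4 + 44 = 163/4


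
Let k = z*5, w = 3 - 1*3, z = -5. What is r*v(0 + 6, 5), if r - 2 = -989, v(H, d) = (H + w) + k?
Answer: 18753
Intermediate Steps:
w = 0 (w = 3 - 3 = 0)
k = -25 (k = -5*5 = -25)
v(H, d) = -25 + H (v(H, d) = (H + 0) - 25 = H - 25 = -25 + H)
r = -987 (r = 2 - 989 = -987)
r*v(0 + 6, 5) = -987*(-25 + (0 + 6)) = -987*(-25 + 6) = -987*(-19) = 18753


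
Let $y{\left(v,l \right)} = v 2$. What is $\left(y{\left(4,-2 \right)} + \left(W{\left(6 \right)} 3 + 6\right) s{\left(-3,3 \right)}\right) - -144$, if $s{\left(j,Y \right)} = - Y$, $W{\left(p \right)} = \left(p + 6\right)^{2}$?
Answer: $-1162$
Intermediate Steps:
$W{\left(p \right)} = \left(6 + p\right)^{2}$
$y{\left(v,l \right)} = 2 v$
$\left(y{\left(4,-2 \right)} + \left(W{\left(6 \right)} 3 + 6\right) s{\left(-3,3 \right)}\right) - -144 = \left(2 \cdot 4 + \left(\left(6 + 6\right)^{2} \cdot 3 + 6\right) \left(\left(-1\right) 3\right)\right) - -144 = \left(8 + \left(12^{2} \cdot 3 + 6\right) \left(-3\right)\right) + 144 = \left(8 + \left(144 \cdot 3 + 6\right) \left(-3\right)\right) + 144 = \left(8 + \left(432 + 6\right) \left(-3\right)\right) + 144 = \left(8 + 438 \left(-3\right)\right) + 144 = \left(8 - 1314\right) + 144 = -1306 + 144 = -1162$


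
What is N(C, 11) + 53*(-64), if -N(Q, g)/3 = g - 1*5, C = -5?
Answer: -3410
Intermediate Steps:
N(Q, g) = 15 - 3*g (N(Q, g) = -3*(g - 1*5) = -3*(g - 5) = -3*(-5 + g) = 15 - 3*g)
N(C, 11) + 53*(-64) = (15 - 3*11) + 53*(-64) = (15 - 33) - 3392 = -18 - 3392 = -3410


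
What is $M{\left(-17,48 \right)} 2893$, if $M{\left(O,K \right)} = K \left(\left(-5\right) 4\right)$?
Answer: $-2777280$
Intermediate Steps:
$M{\left(O,K \right)} = - 20 K$ ($M{\left(O,K \right)} = K \left(-20\right) = - 20 K$)
$M{\left(-17,48 \right)} 2893 = \left(-20\right) 48 \cdot 2893 = \left(-960\right) 2893 = -2777280$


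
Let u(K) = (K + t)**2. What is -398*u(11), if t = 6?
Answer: -115022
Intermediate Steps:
u(K) = (6 + K)**2 (u(K) = (K + 6)**2 = (6 + K)**2)
-398*u(11) = -398*(6 + 11)**2 = -398*17**2 = -398*289 = -115022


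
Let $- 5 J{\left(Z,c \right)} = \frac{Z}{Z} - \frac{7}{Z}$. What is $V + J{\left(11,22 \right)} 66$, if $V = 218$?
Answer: $\frac{1066}{5} \approx 213.2$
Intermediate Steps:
$J{\left(Z,c \right)} = - \frac{1}{5} + \frac{7}{5 Z}$ ($J{\left(Z,c \right)} = - \frac{\frac{Z}{Z} - \frac{7}{Z}}{5} = - \frac{1 - \frac{7}{Z}}{5} = - \frac{1}{5} + \frac{7}{5 Z}$)
$V + J{\left(11,22 \right)} 66 = 218 + \frac{7 - 11}{5 \cdot 11} \cdot 66 = 218 + \frac{1}{5} \cdot \frac{1}{11} \left(7 - 11\right) 66 = 218 + \frac{1}{5} \cdot \frac{1}{11} \left(-4\right) 66 = 218 - \frac{24}{5} = \frac{1066}{5}$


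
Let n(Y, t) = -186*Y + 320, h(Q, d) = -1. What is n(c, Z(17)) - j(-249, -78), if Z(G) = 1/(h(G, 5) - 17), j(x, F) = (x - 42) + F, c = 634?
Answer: -117235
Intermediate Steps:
j(x, F) = -42 + F + x (j(x, F) = (-42 + x) + F = -42 + F + x)
Z(G) = -1/18 (Z(G) = 1/(-1 - 17) = 1/(-18) = -1/18)
n(Y, t) = 320 - 186*Y
n(c, Z(17)) - j(-249, -78) = (320 - 186*634) - (-42 - 78 - 249) = (320 - 117924) - 1*(-369) = -117604 + 369 = -117235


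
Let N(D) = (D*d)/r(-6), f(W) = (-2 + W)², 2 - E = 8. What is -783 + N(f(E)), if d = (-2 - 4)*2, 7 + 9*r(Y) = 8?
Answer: -7695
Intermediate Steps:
r(Y) = ⅑ (r(Y) = -7/9 + (⅑)*8 = -7/9 + 8/9 = ⅑)
E = -6 (E = 2 - 1*8 = 2 - 8 = -6)
d = -12 (d = -6*2 = -12)
N(D) = -108*D (N(D) = (D*(-12))/(⅑) = -12*D*9 = -108*D)
-783 + N(f(E)) = -783 - 108*(-2 - 6)² = -783 - 108*(-8)² = -783 - 108*64 = -783 - 6912 = -7695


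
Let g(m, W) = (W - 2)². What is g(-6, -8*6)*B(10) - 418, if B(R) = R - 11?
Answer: -2918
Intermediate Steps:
B(R) = -11 + R
g(m, W) = (-2 + W)²
g(-6, -8*6)*B(10) - 418 = (-2 - 8*6)²*(-11 + 10) - 418 = (-2 - 48)²*(-1) - 418 = (-50)²*(-1) - 418 = 2500*(-1) - 418 = -2500 - 418 = -2918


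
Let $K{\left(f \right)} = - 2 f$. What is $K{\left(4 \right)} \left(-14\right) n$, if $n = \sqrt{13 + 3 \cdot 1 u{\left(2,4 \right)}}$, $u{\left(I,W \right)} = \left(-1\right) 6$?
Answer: $112 i \sqrt{5} \approx 250.44 i$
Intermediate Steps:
$u{\left(I,W \right)} = -6$
$n = i \sqrt{5}$ ($n = \sqrt{13 + 3 \cdot 1 \left(-6\right)} = \sqrt{13 + 3 \left(-6\right)} = \sqrt{13 - 18} = \sqrt{-5} = i \sqrt{5} \approx 2.2361 i$)
$K{\left(4 \right)} \left(-14\right) n = \left(-2\right) 4 \left(-14\right) i \sqrt{5} = \left(-8\right) \left(-14\right) i \sqrt{5} = 112 i \sqrt{5}$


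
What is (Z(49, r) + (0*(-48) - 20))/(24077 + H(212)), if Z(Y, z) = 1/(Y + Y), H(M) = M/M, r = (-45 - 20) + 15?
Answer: -653/786548 ≈ -0.00083021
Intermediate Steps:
r = -50 (r = -65 + 15 = -50)
H(M) = 1
Z(Y, z) = 1/(2*Y)
(Z(49, r) + (0*(-48) - 20))/(24077 + H(212)) = ((½)/49 + (0*(-48) - 20))/(24077 + 1) = ((½)*(1/49) + (0 - 20))/24078 = (1/98 - 20)*(1/24078) = -1959/98*1/24078 = -653/786548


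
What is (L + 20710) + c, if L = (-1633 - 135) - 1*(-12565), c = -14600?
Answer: 16907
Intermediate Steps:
L = 10797 (L = -1768 + 12565 = 10797)
(L + 20710) + c = (10797 + 20710) - 14600 = 31507 - 14600 = 16907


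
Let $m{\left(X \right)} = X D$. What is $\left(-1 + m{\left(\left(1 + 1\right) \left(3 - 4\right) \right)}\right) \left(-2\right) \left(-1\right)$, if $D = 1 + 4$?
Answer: $-22$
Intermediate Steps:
$D = 5$
$m{\left(X \right)} = 5 X$ ($m{\left(X \right)} = X 5 = 5 X$)
$\left(-1 + m{\left(\left(1 + 1\right) \left(3 - 4\right) \right)}\right) \left(-2\right) \left(-1\right) = \left(-1 + 5 \left(1 + 1\right) \left(3 - 4\right)\right) \left(-2\right) \left(-1\right) = \left(-1 + 5 \cdot 2 \left(-1\right)\right) \left(-2\right) \left(-1\right) = \left(-1 + 5 \left(-2\right)\right) \left(-2\right) \left(-1\right) = \left(-1 - 10\right) \left(-2\right) \left(-1\right) = \left(-11\right) \left(-2\right) \left(-1\right) = 22 \left(-1\right) = -22$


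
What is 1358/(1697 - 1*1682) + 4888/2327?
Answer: 248722/2685 ≈ 92.634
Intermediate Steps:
1358/(1697 - 1*1682) + 4888/2327 = 1358/(1697 - 1682) + 4888*(1/2327) = 1358/15 + 376/179 = 248722/2685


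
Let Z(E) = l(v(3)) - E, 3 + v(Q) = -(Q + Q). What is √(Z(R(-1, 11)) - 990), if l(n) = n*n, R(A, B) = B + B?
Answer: 7*I*√19 ≈ 30.512*I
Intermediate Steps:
R(A, B) = 2*B
v(Q) = -3 - 2*Q (v(Q) = -3 - (Q + Q) = -3 - 2*Q)
l(n) = n²
Z(E) = 81 - E (Z(E) = (-3 - 2*3)² - E = (-3 - 6)² - E = (-9)² - E = 81 - E)
√(Z(R(-1, 11)) - 990) = √((81 - 2*11) - 990) = √((81 - 1*22) - 990) = √((81 - 22) - 990) = √(59 - 990) = √(-931) = 7*I*√19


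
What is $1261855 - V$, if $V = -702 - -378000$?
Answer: $884557$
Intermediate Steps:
$V = 377298$ ($V = -702 + 378000 = 377298$)
$1261855 - V = 1261855 - 377298 = 884557$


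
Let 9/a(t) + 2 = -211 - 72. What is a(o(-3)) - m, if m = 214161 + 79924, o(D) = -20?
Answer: -27938078/95 ≈ -2.9409e+5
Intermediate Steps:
a(t) = -3/95 (a(t) = 9/(-2 + (-211 - 72)) = 9/(-2 - 283) = 9/(-285) = 9*(-1/285) = -3/95)
m = 294085
a(o(-3)) - m = -3/95 - 1*294085 = -3/95 - 294085 = -27938078/95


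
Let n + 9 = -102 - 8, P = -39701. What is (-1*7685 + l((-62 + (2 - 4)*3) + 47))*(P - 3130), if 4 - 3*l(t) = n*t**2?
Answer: -420143556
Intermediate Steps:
n = -119 (n = -9 + (-102 - 8) = -9 - 110 = -119)
l(t) = 4/3 + 119*t**2/3 (l(t) = 4/3 - (-119)*t**2/3 = 4/3 + 119*t**2/3)
(-1*7685 + l((-62 + (2 - 4)*3) + 47))*(P - 3130) = (-1*7685 + (4/3 + 119*((-62 + (2 - 4)*3) + 47)**2/3))*(-39701 - 3130) = (-7685 + (4/3 + 119*((-62 - 2*3) + 47)**2/3))*(-42831) = (-7685 + (4/3 + 119*((-62 - 6) + 47)**2/3))*(-42831) = (-7685 + (4/3 + 119*(-68 + 47)**2/3))*(-42831) = (-7685 + (4/3 + (119/3)*(-21)**2))*(-42831) = (-7685 + (4/3 + (119/3)*441))*(-42831) = (-7685 + (4/3 + 17493))*(-42831) = (-7685 + 52483/3)*(-42831) = (29428/3)*(-42831) = -420143556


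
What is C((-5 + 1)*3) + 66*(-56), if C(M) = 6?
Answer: -3690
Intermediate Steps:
C((-5 + 1)*3) + 66*(-56) = 6 + 66*(-56) = 6 - 3696 = -3690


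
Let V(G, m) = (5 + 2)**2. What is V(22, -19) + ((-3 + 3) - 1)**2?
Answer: 50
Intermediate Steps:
V(G, m) = 49 (V(G, m) = 7**2 = 49)
V(22, -19) + ((-3 + 3) - 1)**2 = 49 + ((-3 + 3) - 1)**2 = 49 + (0 - 1)**2 = 49 + (-1)**2 = 49 + 1 = 50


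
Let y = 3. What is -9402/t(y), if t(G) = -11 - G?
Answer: 4701/7 ≈ 671.57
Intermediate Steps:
-9402/t(y) = -9402/(-11 - 1*3) = -9402/(-11 - 3) = -9402/(-14) = -9402*(-1/14) = 4701/7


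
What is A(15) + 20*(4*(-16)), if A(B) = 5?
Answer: -1275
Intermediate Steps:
A(15) + 20*(4*(-16)) = 5 + 20*(4*(-16)) = 5 + 20*(-64) = 5 - 1280 = -1275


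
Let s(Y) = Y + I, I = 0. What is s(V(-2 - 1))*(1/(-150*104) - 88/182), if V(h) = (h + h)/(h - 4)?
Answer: -52807/127400 ≈ -0.41450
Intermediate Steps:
V(h) = 2*h/(-4 + h) (V(h) = (2*h)/(-4 + h) = 2*h/(-4 + h))
s(Y) = Y (s(Y) = Y + 0 = Y)
s(V(-2 - 1))*(1/(-150*104) - 88/182) = (2*(-2 - 1)/(-4 + (-2 - 1)))*(1/(-150*104) - 88/182) = (2*(-3)/(-4 - 3))*(-1/150*1/104 - 88*1/182) = (2*(-3)/(-7))*(-1/15600 - 44/91) = (2*(-3)*(-⅐))*(-52807/109200) = (6/7)*(-52807/109200) = -52807/127400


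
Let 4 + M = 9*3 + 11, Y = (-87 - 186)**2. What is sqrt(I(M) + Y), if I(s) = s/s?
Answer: sqrt(74530) ≈ 273.00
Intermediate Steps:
Y = 74529 (Y = (-273)**2 = 74529)
M = 34 (M = -4 + (9*3 + 11) = -4 + (27 + 11) = -4 + 38 = 34)
I(s) = 1
sqrt(I(M) + Y) = sqrt(1 + 74529) = sqrt(74530)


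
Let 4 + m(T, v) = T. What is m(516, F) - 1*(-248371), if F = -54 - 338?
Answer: 248883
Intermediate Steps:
F = -392
m(T, v) = -4 + T
m(516, F) - 1*(-248371) = (-4 + 516) - 1*(-248371) = 512 + 248371 = 248883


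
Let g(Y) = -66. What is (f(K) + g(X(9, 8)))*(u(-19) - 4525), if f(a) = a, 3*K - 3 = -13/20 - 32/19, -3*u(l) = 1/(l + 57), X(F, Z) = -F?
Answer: 38682118937/129960 ≈ 2.9765e+5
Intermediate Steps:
u(l) = -1/(3*(57 + l)) (u(l) = -1/(3*(l + 57)) = -1/(3*(57 + l)))
K = 253/1140 (K = 1 + (-13/20 - 32/19)/3 = 1 + (⅓)*(-887/380) = 1 - 887/1140 = 253/1140 ≈ 0.22193)
(f(K) + g(X(9, 8)))*(u(-19) - 4525) = (253/1140 - 66)*(-1/(171 + 3*(-19)) - 4525) = -74987*(-1/(171 - 57) - 4525)/1140 = -74987*(-1/114 - 4525)/1140 = -74987/1140*(-515851/114) = 38682118937/129960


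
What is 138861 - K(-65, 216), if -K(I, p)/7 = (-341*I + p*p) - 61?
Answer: 620181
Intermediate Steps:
K(I, p) = 427 - 7*p² + 2387*I (K(I, p) = -7*((-341*I + p*p) - 61) = -7*((-341*I + p²) - 61) = -7*((p² - 341*I) - 61) = -7*(-61 + p² - 341*I) = 427 - 7*p² + 2387*I)
138861 - K(-65, 216) = 138861 - (427 - 7*216² + 2387*(-65)) = 138861 - (427 - 7*46656 - 155155) = 138861 - (427 - 326592 - 155155) = 138861 - 1*(-481320) = 138861 + 481320 = 620181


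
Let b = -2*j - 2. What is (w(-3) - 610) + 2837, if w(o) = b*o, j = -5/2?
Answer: 2218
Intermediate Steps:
j = -5/2 (j = -5*½ = -5/2 ≈ -2.5000)
b = 3 (b = -2*(-5/2) - 2 = 5 - 2 = 3)
w(o) = 3*o
(w(-3) - 610) + 2837 = (3*(-3) - 610) + 2837 = (-9 - 610) + 2837 = -619 + 2837 = 2218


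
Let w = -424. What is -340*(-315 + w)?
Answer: 251260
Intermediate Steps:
-340*(-315 + w) = -340*(-315 - 424) = -340*(-739) = 251260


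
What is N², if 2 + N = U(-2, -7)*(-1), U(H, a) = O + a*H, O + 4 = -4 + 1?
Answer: 81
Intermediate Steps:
O = -7 (O = -4 + (-4 + 1) = -4 - 3 = -7)
U(H, a) = -7 + H*a (U(H, a) = -7 + a*H = -7 + H*a)
N = -9 (N = -2 + (-7 - 2*(-7))*(-1) = -2 + (-7 + 14)*(-1) = -2 + 7*(-1) = -2 - 7 = -9)
N² = (-9)² = 81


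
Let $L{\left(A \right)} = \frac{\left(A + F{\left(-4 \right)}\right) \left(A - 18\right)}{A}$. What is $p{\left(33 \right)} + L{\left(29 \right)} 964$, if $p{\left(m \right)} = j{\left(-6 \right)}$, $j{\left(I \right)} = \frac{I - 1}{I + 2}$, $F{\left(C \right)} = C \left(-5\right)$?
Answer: $\frac{2078587}{116} \approx 17919.0$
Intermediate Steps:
$F{\left(C \right)} = - 5 C$
$j{\left(I \right)} = \frac{-1 + I}{2 + I}$
$p{\left(m \right)} = \frac{7}{4}$ ($p{\left(m \right)} = \frac{-1 - 6}{2 - 6} = \frac{1}{-4} \left(-7\right) = \left(- \frac{1}{4}\right) \left(-7\right) = \frac{7}{4}$)
$L{\left(A \right)} = \frac{\left(-18 + A\right) \left(20 + A\right)}{A}$ ($L{\left(A \right)} = \frac{\left(A - -20\right) \left(A - 18\right)}{A} = \frac{\left(A + 20\right) \left(-18 + A\right)}{A} = \frac{\left(20 + A\right) \left(-18 + A\right)}{A} = \frac{\left(-18 + A\right) \left(20 + A\right)}{A}$)
$p{\left(33 \right)} + L{\left(29 \right)} 964 = \frac{7}{4} + \left(2 + 29 - \frac{360}{29}\right) 964 = \frac{7}{4} + \frac{539}{29} \cdot 964 = \frac{7}{4} + \frac{519596}{29} = \frac{2078587}{116}$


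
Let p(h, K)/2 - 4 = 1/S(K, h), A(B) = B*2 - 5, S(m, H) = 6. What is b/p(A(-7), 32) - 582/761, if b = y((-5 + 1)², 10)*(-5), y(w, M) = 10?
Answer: -5148/761 ≈ -6.7648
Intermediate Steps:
A(B) = -5 + 2*B (A(B) = 2*B - 5 = -5 + 2*B)
b = -50 (b = 10*(-5) = -50)
p(h, K) = 25/3 (p(h, K) = 8 + 2/6 = 8 + 2*(⅙) = 8 + ⅓ = 25/3)
b/p(A(-7), 32) - 582/761 = -50/25/3 - 582/761 = -50*3/25 - 582*1/761 = -6 - 582/761 = -5148/761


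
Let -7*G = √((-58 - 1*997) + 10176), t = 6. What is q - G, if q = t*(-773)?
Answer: -4638 + √9121/7 ≈ -4624.4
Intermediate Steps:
q = -4638 (q = 6*(-773) = -4638)
G = -√9121/7 (G = -√((-58 - 1*997) + 10176)/7 = -√((-58 - 997) + 10176)/7 = -√(-1055 + 10176)/7 = -√9121/7 ≈ -13.643)
q - G = -4638 - (-1)*√9121/7 = -4638 + √9121/7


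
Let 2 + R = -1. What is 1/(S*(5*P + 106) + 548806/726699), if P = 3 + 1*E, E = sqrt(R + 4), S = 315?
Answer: 726699/28843232116 ≈ 2.5195e-5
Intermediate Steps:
R = -3 (R = -2 - 1 = -3)
E = 1 (E = sqrt(-3 + 4) = sqrt(1) = 1)
P = 4 (P = 3 + 1*1 = 3 + 1 = 4)
1/(S*(5*P + 106) + 548806/726699) = 1/(315*(5*4 + 106) + 548806/726699) = 1/(315*(20 + 106) + 548806*(1/726699)) = 1/(315*126 + 548806/726699) = 1/(39690 + 548806/726699) = 1/(28843232116/726699) = 726699/28843232116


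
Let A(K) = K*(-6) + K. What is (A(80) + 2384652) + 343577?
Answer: 2727829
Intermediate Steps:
A(K) = -5*K (A(K) = -6*K + K = -5*K)
(A(80) + 2384652) + 343577 = (-5*80 + 2384652) + 343577 = (-400 + 2384652) + 343577 = 2384252 + 343577 = 2727829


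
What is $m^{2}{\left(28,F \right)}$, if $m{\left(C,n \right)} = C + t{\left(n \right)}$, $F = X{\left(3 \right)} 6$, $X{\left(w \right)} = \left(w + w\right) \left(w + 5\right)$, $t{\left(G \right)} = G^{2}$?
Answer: $6884352784$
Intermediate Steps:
$X{\left(w \right)} = 2 w \left(5 + w\right)$
$F = 288$ ($F = 2 \cdot 3 \left(5 + 3\right) 6 = 2 \cdot 3 \cdot 8 \cdot 6 = 48 \cdot 6 = 288$)
$m{\left(C,n \right)} = C + n^{2}$
$m^{2}{\left(28,F \right)} = \left(28 + 288^{2}\right)^{2} = \left(28 + 82944\right)^{2} = 82972^{2} = 6884352784$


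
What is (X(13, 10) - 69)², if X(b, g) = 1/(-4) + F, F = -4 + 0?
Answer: 85849/16 ≈ 5365.6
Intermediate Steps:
F = -4
X(b, g) = -17/4 (X(b, g) = 1/(-4) - 4 = -¼ - 4 = -17/4)
(X(13, 10) - 69)² = (-17/4 - 69)² = (-293/4)² = 85849/16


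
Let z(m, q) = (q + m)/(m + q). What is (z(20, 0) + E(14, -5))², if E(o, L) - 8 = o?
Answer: 529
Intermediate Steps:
z(m, q) = 1 (z(m, q) = (m + q)/(m + q) = 1)
E(o, L) = 8 + o
(z(20, 0) + E(14, -5))² = (1 + (8 + 14))² = (1 + 22)² = 23² = 529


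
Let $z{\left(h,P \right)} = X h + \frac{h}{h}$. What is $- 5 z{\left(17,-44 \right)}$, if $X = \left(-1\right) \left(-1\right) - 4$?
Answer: $250$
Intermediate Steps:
$X = -3$ ($X = 1 - 4 = -3$)
$z{\left(h,P \right)} = 1 - 3 h$ ($z{\left(h,P \right)} = - 3 h + \frac{h}{h} = - 3 h + 1 = 1 - 3 h$)
$- 5 z{\left(17,-44 \right)} = - 5 \left(1 - 51\right) = \left(-5\right) \left(-50\right) = 250$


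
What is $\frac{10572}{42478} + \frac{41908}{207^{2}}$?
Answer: $\frac{1116583826}{910069911} \approx 1.2269$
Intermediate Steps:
$\frac{10572}{42478} + \frac{41908}{207^{2}} = 10572 \cdot \frac{1}{42478} + \frac{41908}{42849} = \frac{5286}{21239} + 41908 \cdot \frac{1}{42849} = \frac{5286}{21239} + \frac{41908}{42849} = \frac{1116583826}{910069911}$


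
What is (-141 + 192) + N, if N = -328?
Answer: -277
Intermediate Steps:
(-141 + 192) + N = (-141 + 192) - 328 = 51 - 328 = -277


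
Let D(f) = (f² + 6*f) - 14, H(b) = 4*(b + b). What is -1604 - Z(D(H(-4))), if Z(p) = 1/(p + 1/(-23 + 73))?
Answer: -65605254/40901 ≈ -1604.0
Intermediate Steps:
H(b) = 8*b (H(b) = 4*(2*b) = 8*b)
D(f) = -14 + f² + 6*f
Z(p) = 1/(1/50 + p) (Z(p) = 1/(p + 1/50) = 1/(1/50 + p))
-1604 - Z(D(H(-4))) = -1604 - 50/(1 + 50*(-14 + (8*(-4))² + 6*(8*(-4)))) = -1604 - 50/(1 + 50*(-14 + (-32)² + 6*(-32))) = -1604 - 50/(1 + 50*(-14 + 1024 - 192)) = -1604 - 50/(1 + 50*818) = -1604 - 50/(1 + 40900) = -1604 - 50/40901 = -65605254/40901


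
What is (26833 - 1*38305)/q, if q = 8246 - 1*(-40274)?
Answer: -1434/6065 ≈ -0.23644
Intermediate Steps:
q = 48520 (q = 8246 + 40274 = 48520)
(26833 - 1*38305)/q = (26833 - 1*38305)/48520 = (26833 - 38305)*(1/48520) = -11472*1/48520 = -1434/6065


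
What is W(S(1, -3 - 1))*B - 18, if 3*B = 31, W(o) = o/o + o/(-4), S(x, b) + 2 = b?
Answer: 47/6 ≈ 7.8333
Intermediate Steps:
S(x, b) = -2 + b
W(o) = 1 - o/4 (W(o) = 1 + o*(-1/4) = 1 - o/4)
B = 31/3 (B = (1/3)*31 = 31/3 ≈ 10.333)
W(S(1, -3 - 1))*B - 18 = (1 - (-2 + (-3 - 1))/4)*(31/3) - 18 = (1 - (-2 - 4)/4)*(31/3) - 18 = (1 - 1/4*(-6))*(31/3) - 18 = (1 + 3/2)*(31/3) - 18 = (5/2)*(31/3) - 18 = 155/6 - 18 = 47/6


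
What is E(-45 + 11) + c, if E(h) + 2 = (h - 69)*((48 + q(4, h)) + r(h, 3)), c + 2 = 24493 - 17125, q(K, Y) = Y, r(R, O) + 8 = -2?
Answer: 6952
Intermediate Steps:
r(R, O) = -10 (r(R, O) = -8 - 2 = -10)
c = 7366 (c = -2 + (24493 - 17125) = -2 + 7368 = 7366)
E(h) = -2 + (-69 + h)*(38 + h) (E(h) = -2 + (h - 69)*((48 + h) - 10) = -2 + (-69 + h)*(38 + h))
E(-45 + 11) + c = (-2624 + (-45 + 11)² - 31*(-45 + 11)) + 7366 = (-2624 + (-34)² - 31*(-34)) + 7366 = (-2624 + 1156 + 1054) + 7366 = -414 + 7366 = 6952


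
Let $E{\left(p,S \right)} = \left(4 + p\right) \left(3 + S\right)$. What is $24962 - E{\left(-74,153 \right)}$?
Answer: $35882$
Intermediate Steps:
$E{\left(p,S \right)} = \left(3 + S\right) \left(4 + p\right)$
$24962 - E{\left(-74,153 \right)} = 24962 - \left(12 + 3 \left(-74\right) + 4 \cdot 153 + 153 \left(-74\right)\right) = 24962 - \left(12 - 222 + 612 - 11322\right) = 24962 - -10920 = 24962 + 10920 = 35882$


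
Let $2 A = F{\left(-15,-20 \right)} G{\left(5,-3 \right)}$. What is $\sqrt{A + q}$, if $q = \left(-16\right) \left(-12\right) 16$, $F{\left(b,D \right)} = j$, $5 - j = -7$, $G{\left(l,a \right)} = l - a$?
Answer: $4 \sqrt{195} \approx 55.857$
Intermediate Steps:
$j = 12$ ($j = 5 - -7 = 5 + 7 = 12$)
$F{\left(b,D \right)} = 12$
$A = 48$ ($A = \frac{12 \left(5 - -3\right)}{2} = \frac{12 \left(5 + 3\right)}{2} = \frac{12 \cdot 8}{2} = \frac{1}{2} \cdot 96 = 48$)
$q = 3072$ ($q = 192 \cdot 16 = 3072$)
$\sqrt{A + q} = \sqrt{48 + 3072} = \sqrt{3120} = 4 \sqrt{195}$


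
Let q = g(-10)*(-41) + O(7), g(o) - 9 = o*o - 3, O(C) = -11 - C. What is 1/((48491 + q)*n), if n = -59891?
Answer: -1/2642810157 ≈ -3.7839e-10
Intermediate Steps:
g(o) = 6 + o**2 (g(o) = 9 + (o*o - 3) = 9 + (o**2 - 3) = 9 + (-3 + o**2) = 6 + o**2)
q = -4364 (q = (6 + (-10)**2)*(-41) + (-11 - 1*7) = (6 + 100)*(-41) + (-11 - 7) = 106*(-41) - 18 = -4346 - 18 = -4364)
1/((48491 + q)*n) = 1/((48491 - 4364)*(-59891)) = -1/59891/44127 = (1/44127)*(-1/59891) = -1/2642810157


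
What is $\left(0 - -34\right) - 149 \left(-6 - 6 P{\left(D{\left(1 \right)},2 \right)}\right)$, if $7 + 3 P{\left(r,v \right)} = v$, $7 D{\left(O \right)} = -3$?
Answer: $-562$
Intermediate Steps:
$D{\left(O \right)} = - \frac{3}{7}$ ($D{\left(O \right)} = \frac{1}{7} \left(-3\right) = - \frac{3}{7}$)
$P{\left(r,v \right)} = - \frac{7}{3} + \frac{v}{3}$
$\left(0 - -34\right) - 149 \left(-6 - 6 P{\left(D{\left(1 \right)},2 \right)}\right) = \left(0 - -34\right) - 149 \left(-6 - 6 \left(- \frac{7}{3} + \frac{1}{3} \cdot 2\right)\right) = \left(0 + 34\right) - 149 \left(-6 - 6 \left(- \frac{7}{3} + \frac{2}{3}\right)\right) = 34 - 149 \left(-6 - -10\right) = 34 - 149 \left(-6 + 10\right) = 34 - 596 = -562$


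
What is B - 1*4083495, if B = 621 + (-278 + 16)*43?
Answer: -4094140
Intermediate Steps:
B = -10645 (B = 621 - 262*43 = 621 - 11266 = -10645)
B - 1*4083495 = -10645 - 1*4083495 = -10645 - 4083495 = -4094140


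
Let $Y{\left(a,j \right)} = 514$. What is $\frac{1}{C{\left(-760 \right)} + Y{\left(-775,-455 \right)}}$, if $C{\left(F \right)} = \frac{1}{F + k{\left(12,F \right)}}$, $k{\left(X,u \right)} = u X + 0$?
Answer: $\frac{9880}{5078319} \approx 0.0019455$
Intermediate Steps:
$k{\left(X,u \right)} = X u$ ($k{\left(X,u \right)} = X u + 0 = X u$)
$C{\left(F \right)} = \frac{1}{13 F}$ ($C{\left(F \right)} = \frac{1}{F + 12 F} = \frac{1}{13 F}$)
$\frac{1}{C{\left(-760 \right)} + Y{\left(-775,-455 \right)}} = \frac{1}{\frac{1}{13 \left(-760\right)} + 514} = \frac{1}{\frac{1}{13} \left(- \frac{1}{760}\right) + 514} = \frac{1}{- \frac{1}{9880} + 514} = \frac{1}{\frac{5078319}{9880}} = \frac{9880}{5078319}$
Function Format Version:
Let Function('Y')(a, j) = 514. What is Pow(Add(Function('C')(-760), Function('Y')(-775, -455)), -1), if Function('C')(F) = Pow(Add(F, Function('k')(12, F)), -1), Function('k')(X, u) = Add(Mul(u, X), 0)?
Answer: Rational(9880, 5078319) ≈ 0.0019455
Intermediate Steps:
Function('k')(X, u) = Mul(X, u) (Function('k')(X, u) = Add(Mul(X, u), 0) = Mul(X, u))
Function('C')(F) = Mul(Rational(1, 13), Pow(F, -1)) (Function('C')(F) = Pow(Add(F, Mul(12, F)), -1) = Pow(Mul(13, F), -1) = Mul(Rational(1, 13), Pow(F, -1)))
Pow(Add(Function('C')(-760), Function('Y')(-775, -455)), -1) = Pow(Add(Mul(Rational(1, 13), Pow(-760, -1)), 514), -1) = Pow(Add(Mul(Rational(1, 13), Rational(-1, 760)), 514), -1) = Pow(Add(Rational(-1, 9880), 514), -1) = Pow(Rational(5078319, 9880), -1) = Rational(9880, 5078319)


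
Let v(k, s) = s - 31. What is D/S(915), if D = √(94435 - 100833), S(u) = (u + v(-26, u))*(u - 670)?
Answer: I*√6398/440755 ≈ 0.00018148*I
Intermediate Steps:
v(k, s) = -31 + s
S(u) = (-670 + u)*(-31 + 2*u) (S(u) = (u + (-31 + u))*(u - 670) = (-31 + 2*u)*(-670 + u) = (-670 + u)*(-31 + 2*u))
D = I*√6398 (D = √(-6398) = I*√6398 ≈ 79.988*I)
D/S(915) = (I*√6398)/(20770 - 1371*915 + 2*915²) = (I*√6398)/(20770 - 1254465 + 2*837225) = (I*√6398)/(20770 - 1254465 + 1674450) = (I*√6398)/440755 = (I*√6398)*(1/440755) = I*√6398/440755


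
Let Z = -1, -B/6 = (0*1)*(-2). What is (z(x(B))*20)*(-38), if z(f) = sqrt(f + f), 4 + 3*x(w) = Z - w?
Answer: -760*I*sqrt(30)/3 ≈ -1387.6*I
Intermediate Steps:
B = 0 (B = -6*0*1*(-2) = -0*(-2) = -6*0 = 0)
x(w) = -5/3 - w/3 (x(w) = -4/3 + (-1 - w)/3 = -4/3 + (-1/3 - w/3) = -5/3 - w/3)
z(f) = sqrt(2)*sqrt(f) (z(f) = sqrt(2*f) = sqrt(2)*sqrt(f))
(z(x(B))*20)*(-38) = ((sqrt(2)*sqrt(-5/3 - 1/3*0))*20)*(-38) = ((sqrt(2)*sqrt(-5/3 + 0))*20)*(-38) = ((sqrt(2)*sqrt(-5/3))*20)*(-38) = ((sqrt(2)*(I*sqrt(15)/3))*20)*(-38) = ((I*sqrt(30)/3)*20)*(-38) = (20*I*sqrt(30)/3)*(-38) = -760*I*sqrt(30)/3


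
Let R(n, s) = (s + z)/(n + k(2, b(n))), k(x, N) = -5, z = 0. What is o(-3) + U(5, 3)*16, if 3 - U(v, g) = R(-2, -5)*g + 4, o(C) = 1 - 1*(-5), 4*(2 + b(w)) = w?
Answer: -310/7 ≈ -44.286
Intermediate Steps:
b(w) = -2 + w/4
R(n, s) = s/(-5 + n) (R(n, s) = (s + 0)/(n - 5) = s/(-5 + n))
o(C) = 6 (o(C) = 1 + 5 = 6)
U(v, g) = -1 - 5*g/7 (U(v, g) = 3 - ((-5/(-5 - 2))*g + 4) = 3 - ((-5/(-7))*g + 4) = 3 - ((-5*(-⅐))*g + 4) = 3 - (5*g/7 + 4) = 3 - (4 + 5*g/7) = 3 + (-4 - 5*g/7) = -1 - 5*g/7)
o(-3) + U(5, 3)*16 = 6 + (-1 - 5/7*3)*16 = 6 + (-1 - 15/7)*16 = 6 - 22/7*16 = 6 - 352/7 = -310/7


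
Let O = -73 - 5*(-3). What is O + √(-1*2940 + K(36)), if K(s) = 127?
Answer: -58 + I*√2813 ≈ -58.0 + 53.038*I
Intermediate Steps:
O = -58 (O = -73 + 15 = -58)
O + √(-1*2940 + K(36)) = -58 + √(-1*2940 + 127) = -58 + √(-2940 + 127) = -58 + √(-2813) = -58 + I*√2813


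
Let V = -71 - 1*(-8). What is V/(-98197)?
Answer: 63/98197 ≈ 0.00064157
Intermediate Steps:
V = -63 (V = -71 + 8 = -63)
V/(-98197) = -63/(-98197) = -63*(-1/98197) = 63/98197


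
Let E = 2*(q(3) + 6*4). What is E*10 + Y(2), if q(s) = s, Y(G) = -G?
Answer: 538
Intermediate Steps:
E = 54 (E = 2*(3 + 6*4) = 2*(3 + 24) = 2*27 = 54)
E*10 + Y(2) = 54*10 - 1*2 = 540 - 2 = 538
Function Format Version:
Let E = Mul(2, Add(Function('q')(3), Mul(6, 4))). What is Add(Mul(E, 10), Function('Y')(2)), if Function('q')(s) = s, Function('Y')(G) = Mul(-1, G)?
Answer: 538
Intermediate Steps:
E = 54 (E = Mul(2, Add(3, Mul(6, 4))) = Mul(2, Add(3, 24)) = Mul(2, 27) = 54)
Add(Mul(E, 10), Function('Y')(2)) = Add(Mul(54, 10), Mul(-1, 2)) = Add(540, -2) = 538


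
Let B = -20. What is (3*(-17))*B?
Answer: 1020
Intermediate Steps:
(3*(-17))*B = (3*(-17))*(-20) = -51*(-20) = 1020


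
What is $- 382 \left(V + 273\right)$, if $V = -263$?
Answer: $-3820$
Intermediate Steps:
$- 382 \left(V + 273\right) = - 382 \left(-263 + 273\right) = \left(-382\right) 10 = -3820$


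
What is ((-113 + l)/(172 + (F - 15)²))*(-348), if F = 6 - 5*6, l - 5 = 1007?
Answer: -312852/1693 ≈ -184.79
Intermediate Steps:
l = 1012 (l = 5 + 1007 = 1012)
F = -24 (F = 6 - 30 = -24)
((-113 + l)/(172 + (F - 15)²))*(-348) = ((-113 + 1012)/(172 + (-24 - 15)²))*(-348) = (899/(172 + (-39)²))*(-348) = (899/(172 + 1521))*(-348) = (899/1693)*(-348) = -312852/1693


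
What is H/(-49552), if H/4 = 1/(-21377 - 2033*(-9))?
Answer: 1/38155040 ≈ 2.6209e-8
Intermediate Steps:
H = -1/770 (H = 4/(-21377 - 2033*(-9)) = 4/(-21377 + 18297) = 4/(-3080) = 4*(-1/3080) = -1/770 ≈ -0.0012987)
H/(-49552) = -1/770/(-49552) = -1/770*(-1/49552) = 1/38155040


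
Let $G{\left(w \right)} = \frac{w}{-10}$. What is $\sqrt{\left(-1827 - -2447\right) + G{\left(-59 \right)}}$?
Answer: $\frac{\sqrt{62590}}{10} \approx 25.018$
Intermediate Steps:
$G{\left(w \right)} = - \frac{w}{10}$ ($G{\left(w \right)} = w \left(- \frac{1}{10}\right) = - \frac{w}{10}$)
$\sqrt{\left(-1827 - -2447\right) + G{\left(-59 \right)}} = \sqrt{\left(-1827 - -2447\right) - - \frac{59}{10}} = \sqrt{\left(-1827 + 2447\right) + \frac{59}{10}} = \sqrt{620 + \frac{59}{10}} = \sqrt{\frac{6259}{10}} = \frac{\sqrt{62590}}{10}$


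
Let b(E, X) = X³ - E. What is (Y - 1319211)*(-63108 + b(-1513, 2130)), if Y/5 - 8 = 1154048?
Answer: 43013062871597945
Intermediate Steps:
Y = 5770280 (Y = 40 + 5*1154048 = 40 + 5770240 = 5770280)
(Y - 1319211)*(-63108 + b(-1513, 2130)) = (5770280 - 1319211)*(-63108 + (2130³ - 1*(-1513))) = 4451069*(-63108 + (9663597000 + 1513)) = 4451069*(-63108 + 9663598513) = 4451069*9663535405 = 43013062871597945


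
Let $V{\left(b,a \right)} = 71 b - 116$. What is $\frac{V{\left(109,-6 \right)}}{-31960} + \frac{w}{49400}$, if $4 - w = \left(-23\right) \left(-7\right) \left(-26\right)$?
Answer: $- \frac{1213319}{7894120} \approx -0.1537$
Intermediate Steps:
$V{\left(b,a \right)} = -116 + 71 b$
$w = 4190$ ($w = 4 - \left(-23\right) \left(-7\right) \left(-26\right) = 4 - 161 \left(-26\right) = 4 - -4186 = 4 + 4186 = 4190$)
$\frac{V{\left(109,-6 \right)}}{-31960} + \frac{w}{49400} = \frac{-116 + 71 \cdot 109}{-31960} + \frac{4190}{49400} = \left(-116 + 7739\right) \left(- \frac{1}{31960}\right) + 4190 \cdot \frac{1}{49400} = 7623 \left(- \frac{1}{31960}\right) + \frac{419}{4940} = - \frac{7623}{31960} + \frac{419}{4940} = - \frac{1213319}{7894120}$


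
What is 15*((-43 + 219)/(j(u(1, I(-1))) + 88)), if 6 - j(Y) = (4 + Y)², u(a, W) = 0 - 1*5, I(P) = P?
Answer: 880/31 ≈ 28.387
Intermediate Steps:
u(a, W) = -5 (u(a, W) = 0 - 5 = -5)
j(Y) = 6 - (4 + Y)²
15*((-43 + 219)/(j(u(1, I(-1))) + 88)) = 15*((-43 + 219)/((6 - (4 - 5)²) + 88)) = 15*(176/((6 - 1*(-1)²) + 88)) = 15*(176/((6 - 1*1) + 88)) = 15*(176/((6 - 1) + 88)) = 15*(176/(5 + 88)) = 15*(176/93) = 880/31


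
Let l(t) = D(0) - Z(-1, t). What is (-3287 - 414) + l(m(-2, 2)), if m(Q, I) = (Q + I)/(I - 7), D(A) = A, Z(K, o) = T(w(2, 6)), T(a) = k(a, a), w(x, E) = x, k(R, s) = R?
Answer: -3703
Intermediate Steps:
T(a) = a
Z(K, o) = 2
m(Q, I) = (I + Q)/(-7 + I)
l(t) = -2 (l(t) = 0 - 1*2 = 0 - 2 = -2)
(-3287 - 414) + l(m(-2, 2)) = (-3287 - 414) - 2 = -3701 - 2 = -3703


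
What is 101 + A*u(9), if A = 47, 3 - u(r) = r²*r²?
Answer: -308125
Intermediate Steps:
u(r) = 3 - r⁴ (u(r) = 3 - r²*r² = 3 - r⁴)
101 + A*u(9) = 101 + 47*(3 - 1*9⁴) = 101 + 47*(3 - 1*6561) = 101 + 47*(3 - 6561) = 101 + 47*(-6558) = 101 - 308226 = -308125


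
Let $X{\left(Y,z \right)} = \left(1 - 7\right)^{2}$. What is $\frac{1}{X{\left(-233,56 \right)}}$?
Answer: $\frac{1}{36} \approx 0.027778$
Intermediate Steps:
$X{\left(Y,z \right)} = 36$ ($X{\left(Y,z \right)} = \left(-6\right)^{2} = 36$)
$\frac{1}{X{\left(-233,56 \right)}} = \frac{1}{36}$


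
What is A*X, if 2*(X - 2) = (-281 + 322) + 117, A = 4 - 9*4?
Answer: -2592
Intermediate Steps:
A = -32 (A = 4 - 36 = -32)
X = 81 (X = 2 + ((-281 + 322) + 117)/2 = 2 + (41 + 117)/2 = 2 + (½)*158 = 2 + 79 = 81)
A*X = -32*81 = -2592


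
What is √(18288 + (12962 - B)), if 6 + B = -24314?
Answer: √55570 ≈ 235.73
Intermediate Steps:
B = -24320 (B = -6 - 24314 = -24320)
√(18288 + (12962 - B)) = √(18288 + (12962 - 1*(-24320))) = √(18288 + (12962 + 24320)) = √(18288 + 37282) = √55570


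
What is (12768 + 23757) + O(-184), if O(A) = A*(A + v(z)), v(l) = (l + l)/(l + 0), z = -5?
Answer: 70013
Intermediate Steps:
v(l) = 2 (v(l) = (2*l)/l = 2)
O(A) = A*(2 + A) (O(A) = A*(A + 2) = A*(2 + A))
(12768 + 23757) + O(-184) = (12768 + 23757) - 184*(2 - 184) = 36525 - 184*(-182) = 36525 + 33488 = 70013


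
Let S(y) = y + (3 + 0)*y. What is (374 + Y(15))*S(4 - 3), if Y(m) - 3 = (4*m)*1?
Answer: 1748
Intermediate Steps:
Y(m) = 3 + 4*m (Y(m) = 3 + (4*m)*1 = 3 + 4*m)
S(y) = 4*y (S(y) = y + 3*y = 4*y)
(374 + Y(15))*S(4 - 3) = (374 + (3 + 4*15))*(4*(4 - 3)) = (374 + (3 + 60))*(4*1) = (374 + 63)*4 = 437*4 = 1748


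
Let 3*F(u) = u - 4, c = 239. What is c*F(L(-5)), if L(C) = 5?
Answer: 239/3 ≈ 79.667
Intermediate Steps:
F(u) = -4/3 + u/3 (F(u) = (u - 4)/3 = (-4 + u)/3 = -4/3 + u/3)
c*F(L(-5)) = 239*(-4/3 + (1/3)*5) = 239*(-4/3 + 5/3) = 239*(1/3) = 239/3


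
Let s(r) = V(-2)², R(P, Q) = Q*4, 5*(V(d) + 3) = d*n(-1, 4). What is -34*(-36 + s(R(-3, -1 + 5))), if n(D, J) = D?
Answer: 24854/25 ≈ 994.16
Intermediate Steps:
V(d) = -3 - d/5 (V(d) = -3 + (d*(-1))/5 = -3 + (-d)/5 = -3 - d/5)
R(P, Q) = 4*Q
s(r) = 169/25 (s(r) = (-3 - ⅕*(-2))² = (-3 + ⅖)² = (-13/5)² = 169/25)
-34*(-36 + s(R(-3, -1 + 5))) = -34*(-36 + 169/25) = -34*(-731/25) = 24854/25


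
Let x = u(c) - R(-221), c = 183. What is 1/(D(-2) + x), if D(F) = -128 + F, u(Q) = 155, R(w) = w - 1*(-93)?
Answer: 1/153 ≈ 0.0065359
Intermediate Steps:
R(w) = 93 + w (R(w) = w + 93 = 93 + w)
x = 283 (x = 155 - (93 - 221) = 155 - 1*(-128) = 155 + 128 = 283)
1/(D(-2) + x) = 1/((-128 - 2) + 283) = 1/(-130 + 283) = 1/153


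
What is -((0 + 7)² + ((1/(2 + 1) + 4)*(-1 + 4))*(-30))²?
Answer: -116281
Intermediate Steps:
-((0 + 7)² + ((1/(2 + 1) + 4)*(-1 + 4))*(-30))² = -(7² + ((1/3 + 4)*3)*(-30))² = -(49 + ((⅓ + 4)*3)*(-30))² = -(49 + ((13/3)*3)*(-30))² = -(49 + 13*(-30))² = -(49 - 390)² = -1*(-341)² = -1*116281 = -116281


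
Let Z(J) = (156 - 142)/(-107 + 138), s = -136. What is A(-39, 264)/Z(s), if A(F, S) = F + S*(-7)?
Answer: -58497/14 ≈ -4178.4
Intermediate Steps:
A(F, S) = F - 7*S
Z(J) = 14/31
A(-39, 264)/Z(s) = (-39 - 7*264)/(14/31) = (-39 - 1848)*(31/14) = -1887*31/14 = -58497/14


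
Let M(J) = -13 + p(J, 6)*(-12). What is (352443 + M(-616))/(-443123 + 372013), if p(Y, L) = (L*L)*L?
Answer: -174919/35555 ≈ -4.9197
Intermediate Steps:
p(Y, L) = L³ (p(Y, L) = L²*L = L³)
M(J) = -2605 (M(J) = -13 + 6³*(-12) = -13 + 216*(-12) = -13 - 2592 = -2605)
(352443 + M(-616))/(-443123 + 372013) = (352443 - 2605)/(-443123 + 372013) = 349838/(-71110) = 349838*(-1/71110) = -174919/35555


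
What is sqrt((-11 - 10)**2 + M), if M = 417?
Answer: sqrt(858) ≈ 29.292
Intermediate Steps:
sqrt((-11 - 10)**2 + M) = sqrt((-11 - 10)**2 + 417) = sqrt((-21)**2 + 417) = sqrt(441 + 417) = sqrt(858)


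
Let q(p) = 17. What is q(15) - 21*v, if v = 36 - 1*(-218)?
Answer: -5317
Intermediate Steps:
v = 254 (v = 36 + 218 = 254)
q(15) - 21*v = 17 - 21*254 = 17 - 5334 = -5317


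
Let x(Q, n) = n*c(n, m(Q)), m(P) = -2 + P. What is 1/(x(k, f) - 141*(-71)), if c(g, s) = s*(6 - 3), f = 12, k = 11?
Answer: 1/10335 ≈ 9.6759e-5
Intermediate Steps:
c(g, s) = 3*s (c(g, s) = s*3 = 3*s)
x(Q, n) = n*(-6 + 3*Q) (x(Q, n) = n*(3*(-2 + Q)) = n*(-6 + 3*Q))
1/(x(k, f) - 141*(-71)) = 1/(3*12*(-2 + 11) - 141*(-71)) = 1/(3*12*9 + 10011) = 1/(324 + 10011) = 1/10335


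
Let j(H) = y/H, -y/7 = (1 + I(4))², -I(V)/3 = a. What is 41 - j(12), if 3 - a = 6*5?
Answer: 11890/3 ≈ 3963.3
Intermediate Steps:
a = -27 (a = 3 - 6*5 = 3 - 1*30 = 3 - 30 = -27)
I(V) = 81 (I(V) = -3*(-27) = 81)
y = -47068 (y = -7*(1 + 81)² = -7*82² = -7*6724 = -47068)
j(H) = -47068/H
41 - j(12) = 41 - (-47068)/12 = 41 - 1*(-11767/3) = 41 + 11767/3 = 11890/3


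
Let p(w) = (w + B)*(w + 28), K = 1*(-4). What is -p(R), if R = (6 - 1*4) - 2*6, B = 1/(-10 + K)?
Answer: 1269/7 ≈ 181.29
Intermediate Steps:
K = -4
B = -1/14 (B = 1/(-10 - 4) = 1/(-14) = -1/14 ≈ -0.071429)
R = -10 (R = (6 - 4) - 12 = 2 - 12 = -10)
p(w) = (28 + w)*(-1/14 + w) (p(w) = (w - 1/14)*(w + 28) = (-1/14 + w)*(28 + w) = (28 + w)*(-1/14 + w))
-p(R) = -(-2 + (-10)² + (391/14)*(-10)) = -(-2 + 100 - 1955/7) = -1*(-1269/7) = 1269/7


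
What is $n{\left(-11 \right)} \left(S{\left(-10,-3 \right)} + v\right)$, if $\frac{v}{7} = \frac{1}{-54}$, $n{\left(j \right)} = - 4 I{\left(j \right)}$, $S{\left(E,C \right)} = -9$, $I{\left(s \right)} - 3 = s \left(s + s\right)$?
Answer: $\frac{241570}{27} \approx 8947.0$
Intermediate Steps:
$I{\left(s \right)} = 3 + 2 s^{2}$ ($I{\left(s \right)} = 3 + s \left(s + s\right) = 3 + s 2 s = 3 + 2 s^{2}$)
$n{\left(j \right)} = -12 - 8 j^{2}$ ($n{\left(j \right)} = - 4 \left(3 + 2 j^{2}\right) = -12 - 8 j^{2}$)
$v = - \frac{7}{54}$ ($v = \frac{7}{-54} = 7 \left(- \frac{1}{54}\right) = - \frac{7}{54} \approx -0.12963$)
$n{\left(-11 \right)} \left(S{\left(-10,-3 \right)} + v\right) = \left(-12 - 8 \left(-11\right)^{2}\right) \left(-9 - \frac{7}{54}\right) = \left(-12 - 968\right) \left(- \frac{493}{54}\right) = \left(-980\right) \left(- \frac{493}{54}\right) = \frac{241570}{27}$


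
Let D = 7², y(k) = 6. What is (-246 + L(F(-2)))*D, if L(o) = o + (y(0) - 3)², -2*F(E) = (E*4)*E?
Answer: -12005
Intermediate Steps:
F(E) = -2*E² (F(E) = -E*4*E/2 = -4*E*E/2 = -2*E²)
D = 49
L(o) = 9 + o (L(o) = o + (6 - 3)² = o + 3² = o + 9 = 9 + o)
(-246 + L(F(-2)))*D = (-246 + (9 - 2*(-2)²))*49 = (-246 + (9 - 2*4))*49 = (-246 + (9 - 8))*49 = (-246 + 1)*49 = -245*49 = -12005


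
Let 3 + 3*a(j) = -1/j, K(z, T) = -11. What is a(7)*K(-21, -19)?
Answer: 242/21 ≈ 11.524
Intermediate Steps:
a(j) = -1 - 1/(3*j) (a(j) = -1 + (-1/j)/3 = -1 - 1/(3*j))
a(7)*K(-21, -19) = ((-⅓ - 1*7)/7)*(-11) = ((-⅓ - 7)/7)*(-11) = ((⅐)*(-22/3))*(-11) = -22/21*(-11) = 242/21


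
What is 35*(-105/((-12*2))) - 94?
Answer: 473/8 ≈ 59.125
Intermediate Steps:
35*(-105/((-12*2))) - 94 = 35*(-105/(-24)) - 94 = 35*(-105*(-1/24)) - 94 = 35*(35/8) - 94 = 1225/8 - 94 = 473/8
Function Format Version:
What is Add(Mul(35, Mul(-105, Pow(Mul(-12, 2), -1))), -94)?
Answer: Rational(473, 8) ≈ 59.125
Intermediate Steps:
Add(Mul(35, Mul(-105, Pow(Mul(-12, 2), -1))), -94) = Add(Mul(35, Mul(-105, Pow(-24, -1))), -94) = Add(Mul(35, Mul(-105, Rational(-1, 24))), -94) = Add(Mul(35, Rational(35, 8)), -94) = Add(Rational(1225, 8), -94) = Rational(473, 8)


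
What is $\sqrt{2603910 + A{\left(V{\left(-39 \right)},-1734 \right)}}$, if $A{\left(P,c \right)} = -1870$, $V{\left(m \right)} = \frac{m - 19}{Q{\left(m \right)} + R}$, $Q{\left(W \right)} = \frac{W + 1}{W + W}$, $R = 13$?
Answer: $2 \sqrt{650510} \approx 1613.1$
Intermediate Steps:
$Q{\left(W \right)} = \frac{1 + W}{2 W}$
$V{\left(m \right)} = \frac{-19 + m}{13 + \frac{1 + m}{2 m}}$ ($V{\left(m \right)} = \frac{m - 19}{\frac{1 + m}{2 m} + 13} = \frac{-19 + m}{13 + \frac{1 + m}{2 m}}$)
$\sqrt{2603910 + A{\left(V{\left(-39 \right)},-1734 \right)}} = \sqrt{2603910 - 1870} = \sqrt{2602040} = 2 \sqrt{650510}$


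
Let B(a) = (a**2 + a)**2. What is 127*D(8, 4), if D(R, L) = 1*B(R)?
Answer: 658368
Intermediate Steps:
B(a) = (a + a**2)**2
D(R, L) = R**2*(1 + R)**2 (D(R, L) = 1*(R**2*(1 + R)**2) = R**2*(1 + R)**2)
127*D(8, 4) = 127*(8**2*(1 + 8)**2) = 127*(64*9**2) = 127*(64*81) = 127*5184 = 658368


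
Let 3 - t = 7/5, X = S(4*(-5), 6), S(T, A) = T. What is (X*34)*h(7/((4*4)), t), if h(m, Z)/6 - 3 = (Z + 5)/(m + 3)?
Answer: -100368/5 ≈ -20074.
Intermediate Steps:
X = -20 (X = 4*(-5) = -20)
t = 8/5 (t = 3 - 7/5 = 8/5 ≈ 1.6000)
h(m, Z) = 18 + 6*(5 + Z)/(3 + m) (h(m, Z) = 18 + 6*((Z + 5)/(m + 3)) = 18 + 6*((5 + Z)/(3 + m)) = 18 + 6*(5 + Z)/(3 + m))
(X*34)*h(7/((4*4)), t) = (-20*34)*(6*(14 + 8/5 + 3*(7/((4*4))))/(3 + 7/((4*4)))) = -4080*(14 + 8/5 + 3*(7/16))/(3 + 7/16) = -4080*(14 + 8/5 + 21/16)/55/16 = -4080*16*1353/(55*80) = -680*738/25 = -100368/5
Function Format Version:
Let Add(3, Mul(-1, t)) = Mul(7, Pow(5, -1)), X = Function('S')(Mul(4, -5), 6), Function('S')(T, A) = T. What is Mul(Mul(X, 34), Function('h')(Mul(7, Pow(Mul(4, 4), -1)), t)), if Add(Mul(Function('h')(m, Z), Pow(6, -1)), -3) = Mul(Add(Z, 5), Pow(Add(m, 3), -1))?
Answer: Rational(-100368, 5) ≈ -20074.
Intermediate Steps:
X = -20 (X = Mul(4, -5) = -20)
t = Rational(8, 5) (t = Add(3, Mul(-1, Mul(7, Pow(5, -1)))) = Add(3, Mul(-1, Mul(7, Rational(1, 5)))) = Add(3, Mul(-1, Rational(7, 5))) = Add(3, Rational(-7, 5)) = Rational(8, 5) ≈ 1.6000)
Function('h')(m, Z) = Add(18, Mul(6, Pow(Add(3, m), -1), Add(5, Z))) (Function('h')(m, Z) = Add(18, Mul(6, Mul(Add(Z, 5), Pow(Add(m, 3), -1)))) = Add(18, Mul(6, Mul(Add(5, Z), Pow(Add(3, m), -1)))) = Add(18, Mul(6, Mul(Pow(Add(3, m), -1), Add(5, Z)))) = Add(18, Mul(6, Pow(Add(3, m), -1), Add(5, Z))))
Mul(Mul(X, 34), Function('h')(Mul(7, Pow(Mul(4, 4), -1)), t)) = Mul(Mul(-20, 34), Mul(6, Pow(Add(3, Mul(7, Pow(Mul(4, 4), -1))), -1), Add(14, Rational(8, 5), Mul(3, Mul(7, Pow(Mul(4, 4), -1)))))) = Mul(-680, Mul(6, Pow(Add(3, Mul(7, Pow(16, -1))), -1), Add(14, Rational(8, 5), Mul(3, Mul(7, Pow(16, -1)))))) = Mul(-680, Mul(6, Pow(Add(3, Mul(7, Rational(1, 16))), -1), Add(14, Rational(8, 5), Mul(3, Mul(7, Rational(1, 16)))))) = Mul(-680, Mul(6, Pow(Add(3, Rational(7, 16)), -1), Add(14, Rational(8, 5), Mul(3, Rational(7, 16))))) = Mul(-680, Mul(6, Pow(Rational(55, 16), -1), Add(14, Rational(8, 5), Rational(21, 16)))) = Mul(-680, Mul(6, Rational(16, 55), Rational(1353, 80))) = Mul(-680, Rational(738, 25)) = Rational(-100368, 5)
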